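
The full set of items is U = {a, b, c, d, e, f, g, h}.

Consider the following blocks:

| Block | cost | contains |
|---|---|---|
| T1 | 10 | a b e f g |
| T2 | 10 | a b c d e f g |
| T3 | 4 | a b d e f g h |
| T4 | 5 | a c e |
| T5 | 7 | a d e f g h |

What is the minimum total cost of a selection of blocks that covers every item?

T3, T4 together cover every item (T3 ∪ T4 = {a, b, c, d, e, f, g, h}); total cost 4 + 5 = 9.
No covering selection has total cost below 9.

9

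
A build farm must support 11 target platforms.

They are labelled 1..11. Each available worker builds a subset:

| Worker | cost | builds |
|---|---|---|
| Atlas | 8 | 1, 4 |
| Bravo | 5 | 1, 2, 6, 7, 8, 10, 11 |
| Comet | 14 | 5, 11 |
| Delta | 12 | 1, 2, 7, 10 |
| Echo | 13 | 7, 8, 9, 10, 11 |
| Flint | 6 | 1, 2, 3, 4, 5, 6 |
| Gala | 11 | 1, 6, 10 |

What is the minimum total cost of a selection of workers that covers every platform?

19

Echo, Flint together cover every platform (Echo ∪ Flint = {1, 2, 3, 4, 5, 6, 7, 8, 9, 10, 11}); total cost 13 + 6 = 19.
The greedy pick Bravo, Flint, Echo costs 24; no covering selection beats 19.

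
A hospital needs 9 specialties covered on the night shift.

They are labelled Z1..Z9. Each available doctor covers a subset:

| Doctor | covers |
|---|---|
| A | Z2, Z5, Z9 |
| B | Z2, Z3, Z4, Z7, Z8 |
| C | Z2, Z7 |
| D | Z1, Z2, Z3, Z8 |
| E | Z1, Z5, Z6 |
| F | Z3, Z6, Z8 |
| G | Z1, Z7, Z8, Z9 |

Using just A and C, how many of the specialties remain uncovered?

Union of A, C = {Z2, Z5, Z7, Z9}.
Not covered: Z1, Z3, Z4, Z6, Z8 — 5 specialties.

5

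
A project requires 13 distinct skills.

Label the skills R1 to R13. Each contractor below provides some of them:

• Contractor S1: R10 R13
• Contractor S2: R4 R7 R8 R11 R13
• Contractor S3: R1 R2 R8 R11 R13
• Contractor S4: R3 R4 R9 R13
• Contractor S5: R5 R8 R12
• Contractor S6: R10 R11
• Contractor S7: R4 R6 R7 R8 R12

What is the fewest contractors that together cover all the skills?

5

Take {S3, S4, S5, S6, S7}. Their union is {R1, R2, R3, R4, R5, R6, R7, R8, R9, R10, R11, R12, R13}, which is all 13 skills.
No 4 of the 7 contractors cover everything (all 35 combinations miss at least one skill), so 5 is optimal.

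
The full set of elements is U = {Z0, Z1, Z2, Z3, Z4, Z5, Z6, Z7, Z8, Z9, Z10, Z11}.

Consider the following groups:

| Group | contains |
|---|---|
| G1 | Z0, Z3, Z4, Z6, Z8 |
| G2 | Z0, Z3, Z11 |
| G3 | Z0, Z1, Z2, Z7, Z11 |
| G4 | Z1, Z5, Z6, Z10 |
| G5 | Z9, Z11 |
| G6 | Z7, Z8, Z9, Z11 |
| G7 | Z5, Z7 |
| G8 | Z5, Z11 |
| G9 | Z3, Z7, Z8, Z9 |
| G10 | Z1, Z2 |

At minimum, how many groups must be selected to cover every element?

4

Take {G1, G3, G4, G9}. Their union is {Z0, Z1, Z2, Z3, Z4, Z5, Z6, Z7, Z8, Z9, Z10, Z11}, which is all 12 elements.
No 3 of the 10 groups cover everything (all 120 combinations miss at least one element), so 4 is optimal.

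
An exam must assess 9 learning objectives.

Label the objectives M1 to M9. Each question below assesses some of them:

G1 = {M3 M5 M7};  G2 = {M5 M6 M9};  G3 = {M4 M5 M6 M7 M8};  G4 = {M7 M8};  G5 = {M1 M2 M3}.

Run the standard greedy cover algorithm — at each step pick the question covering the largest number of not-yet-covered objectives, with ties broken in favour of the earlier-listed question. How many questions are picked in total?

3

Greedy: pick G3 (covers 5 new) → pick G5 (covers 3 new) → pick G2 (covers 1 new). Total picks: 3.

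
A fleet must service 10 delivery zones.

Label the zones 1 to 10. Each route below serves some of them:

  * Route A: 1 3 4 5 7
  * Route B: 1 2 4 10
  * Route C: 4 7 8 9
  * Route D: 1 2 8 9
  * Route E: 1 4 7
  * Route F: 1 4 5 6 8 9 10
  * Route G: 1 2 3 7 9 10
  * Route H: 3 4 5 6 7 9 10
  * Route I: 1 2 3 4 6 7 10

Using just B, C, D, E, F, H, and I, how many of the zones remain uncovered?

0

Union of B, C, D, E, F, H, I = {1, 2, 3, 4, 5, 6, 7, 8, 9, 10} — that's every zone, so 0 are uncovered.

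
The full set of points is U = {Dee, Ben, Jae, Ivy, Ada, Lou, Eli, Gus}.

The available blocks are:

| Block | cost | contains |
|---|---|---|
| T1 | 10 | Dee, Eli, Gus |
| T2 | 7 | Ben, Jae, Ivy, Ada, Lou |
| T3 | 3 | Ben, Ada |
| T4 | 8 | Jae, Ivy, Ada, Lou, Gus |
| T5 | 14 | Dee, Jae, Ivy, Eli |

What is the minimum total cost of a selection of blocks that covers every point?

T1, T2 together cover every point (T1 ∪ T2 = {Dee, Ben, Jae, Ivy, Ada, Lou, Eli, Gus}); total cost 10 + 7 = 17.
No covering selection has total cost below 17.

17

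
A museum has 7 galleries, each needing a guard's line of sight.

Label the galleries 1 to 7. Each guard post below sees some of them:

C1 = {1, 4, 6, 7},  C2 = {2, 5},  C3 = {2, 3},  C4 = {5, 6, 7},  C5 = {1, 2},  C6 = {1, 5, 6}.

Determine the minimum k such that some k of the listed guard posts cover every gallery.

3

C1 and C3 and C4 together: C1 ∪ C3 ∪ C4 = {1, 2, 3, 4, 5, 6, 7} — every gallery is covered.
Only C3 contains 3, so C3 is forced; the remaining 5 galleries need at least 2 more guard posts (each remaining guard post adds at most 4) — so at least 3 guard posts are needed, and 3 is optimal.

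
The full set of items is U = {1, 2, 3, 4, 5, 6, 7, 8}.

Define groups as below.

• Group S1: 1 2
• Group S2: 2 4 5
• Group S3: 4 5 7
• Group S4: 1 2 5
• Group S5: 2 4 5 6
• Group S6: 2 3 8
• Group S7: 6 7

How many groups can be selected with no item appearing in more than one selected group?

2

S6, S7 are pairwise disjoint (S6={2,3,8}; S7={6,7}).
Every remaining group overlaps one of these, and no 3 of the listed groups are pairwise disjoint, so 2 is the maximum.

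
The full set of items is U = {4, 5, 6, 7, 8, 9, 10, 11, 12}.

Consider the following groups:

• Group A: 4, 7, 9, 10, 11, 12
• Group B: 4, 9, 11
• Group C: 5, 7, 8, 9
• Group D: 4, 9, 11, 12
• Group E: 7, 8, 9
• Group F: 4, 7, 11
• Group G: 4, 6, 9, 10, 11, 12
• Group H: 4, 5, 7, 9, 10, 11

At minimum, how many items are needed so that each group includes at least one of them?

The 2 items {7, 9} hit every group.
No single item lies in every group, so at least 2 are needed and 2 is optimal.

2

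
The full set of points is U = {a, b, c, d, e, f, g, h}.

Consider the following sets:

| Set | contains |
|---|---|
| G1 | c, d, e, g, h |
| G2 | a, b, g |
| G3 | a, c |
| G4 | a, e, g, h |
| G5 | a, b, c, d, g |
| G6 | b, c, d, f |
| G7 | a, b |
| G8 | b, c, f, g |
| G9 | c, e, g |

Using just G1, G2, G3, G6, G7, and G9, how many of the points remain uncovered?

Union of G1, G2, G3, G6, G7, G9 = {a, b, c, d, e, f, g, h} — that's every point, so 0 are uncovered.

0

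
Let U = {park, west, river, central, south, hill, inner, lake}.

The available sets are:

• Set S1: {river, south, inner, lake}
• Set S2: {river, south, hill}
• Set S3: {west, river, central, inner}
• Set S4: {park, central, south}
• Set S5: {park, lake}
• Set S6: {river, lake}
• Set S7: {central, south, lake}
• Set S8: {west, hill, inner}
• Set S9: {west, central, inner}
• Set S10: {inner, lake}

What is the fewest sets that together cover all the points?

S1, S4, and S8 cover everything between them: the union {park, west, river, central, south, hill, inner, lake} is all of U.
No 2 of the 10 sets cover everything (all 45 combinations miss at least one point), so 3 is optimal.

3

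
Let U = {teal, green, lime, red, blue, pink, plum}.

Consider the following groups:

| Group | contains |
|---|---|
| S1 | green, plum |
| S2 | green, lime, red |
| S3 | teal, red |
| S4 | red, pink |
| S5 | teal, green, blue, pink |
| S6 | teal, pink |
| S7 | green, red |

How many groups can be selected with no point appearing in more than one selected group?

S1, S6 are pairwise disjoint (S1={green,plum}; S6={teal,pink}).
Every remaining group overlaps one of these, and no 3 of the listed groups are pairwise disjoint, so 2 is the maximum.

2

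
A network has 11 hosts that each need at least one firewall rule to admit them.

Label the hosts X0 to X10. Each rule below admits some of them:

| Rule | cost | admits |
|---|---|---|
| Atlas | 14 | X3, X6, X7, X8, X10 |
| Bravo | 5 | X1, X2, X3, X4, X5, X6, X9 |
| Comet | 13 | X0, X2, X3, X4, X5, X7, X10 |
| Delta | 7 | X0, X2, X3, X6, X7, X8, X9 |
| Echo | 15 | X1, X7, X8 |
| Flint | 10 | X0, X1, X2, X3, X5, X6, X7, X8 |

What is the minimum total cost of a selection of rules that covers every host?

25

Bravo, Comet, Delta together cover every host (Bravo ∪ Comet ∪ Delta = {X0, X1, X2, X3, X4, X5, X6, X7, X8, X9, X10}); total cost 5 + 13 + 7 = 25.
No covering selection has total cost below 25.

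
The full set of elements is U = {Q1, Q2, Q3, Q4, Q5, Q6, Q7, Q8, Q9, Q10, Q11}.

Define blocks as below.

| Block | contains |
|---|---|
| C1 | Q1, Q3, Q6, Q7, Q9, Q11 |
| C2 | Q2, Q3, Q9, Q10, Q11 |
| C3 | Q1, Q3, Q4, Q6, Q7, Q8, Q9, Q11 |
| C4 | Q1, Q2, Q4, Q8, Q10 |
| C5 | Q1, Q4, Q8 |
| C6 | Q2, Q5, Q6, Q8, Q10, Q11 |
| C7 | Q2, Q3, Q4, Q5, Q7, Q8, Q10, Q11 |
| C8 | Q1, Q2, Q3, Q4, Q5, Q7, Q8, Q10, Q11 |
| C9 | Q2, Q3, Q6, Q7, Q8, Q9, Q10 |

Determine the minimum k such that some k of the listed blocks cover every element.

2

C3 and C6 cover everything between them: the union {Q1, Q2, Q3, Q4, Q5, Q6, Q7, Q8, Q9, Q10, Q11} is all of U.
No single block has all 11 elements (the largest, C8, has 9), so 2 is optimal.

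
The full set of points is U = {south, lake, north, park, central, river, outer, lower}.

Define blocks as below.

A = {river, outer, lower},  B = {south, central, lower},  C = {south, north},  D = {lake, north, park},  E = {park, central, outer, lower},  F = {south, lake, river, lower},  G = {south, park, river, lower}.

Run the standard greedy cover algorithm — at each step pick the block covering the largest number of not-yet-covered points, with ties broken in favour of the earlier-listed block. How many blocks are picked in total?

3

Greedy: pick E (covers 4 new) → pick F (covers 3 new) → pick C (covers 1 new). Total picks: 3.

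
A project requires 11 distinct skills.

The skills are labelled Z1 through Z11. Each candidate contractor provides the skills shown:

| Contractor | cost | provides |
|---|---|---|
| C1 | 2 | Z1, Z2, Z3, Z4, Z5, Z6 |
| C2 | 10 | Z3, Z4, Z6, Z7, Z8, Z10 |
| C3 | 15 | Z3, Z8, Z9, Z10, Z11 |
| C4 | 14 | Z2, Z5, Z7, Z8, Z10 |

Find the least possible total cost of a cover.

27

C1, C2, C3 together cover every skill (C1 ∪ C2 ∪ C3 = {Z1, Z2, Z3, Z4, Z5, Z6, Z7, Z8, Z9, Z10, Z11}); total cost 2 + 10 + 15 = 27.
No covering selection has total cost below 27.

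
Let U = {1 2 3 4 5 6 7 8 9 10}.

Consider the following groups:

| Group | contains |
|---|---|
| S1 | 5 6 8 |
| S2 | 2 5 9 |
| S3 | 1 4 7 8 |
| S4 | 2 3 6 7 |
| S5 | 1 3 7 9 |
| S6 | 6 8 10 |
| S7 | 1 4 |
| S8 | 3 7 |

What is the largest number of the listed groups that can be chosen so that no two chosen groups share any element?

S2, S6, S7, S8 are pairwise disjoint (S2={2,5,9}; S6={6,8,10}; S7={1,4}; S8={3,7}).
Every remaining group overlaps one of these, and no 5 of the listed groups are pairwise disjoint, so 4 is the maximum.

4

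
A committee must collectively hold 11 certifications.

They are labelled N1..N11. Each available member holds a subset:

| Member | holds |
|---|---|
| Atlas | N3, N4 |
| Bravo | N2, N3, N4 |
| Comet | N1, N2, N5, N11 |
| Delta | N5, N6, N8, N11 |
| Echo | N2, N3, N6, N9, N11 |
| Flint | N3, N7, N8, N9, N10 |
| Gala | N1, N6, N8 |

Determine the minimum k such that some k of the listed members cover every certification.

4

Take {Bravo, Delta, Flint, Gala}. Their union is {N1, N2, N3, N4, N5, N6, N7, N8, N9, N10, N11}, which is all 11 certifications.
No 3 of the 7 members cover everything (all 35 combinations miss at least one certification), so 4 is optimal.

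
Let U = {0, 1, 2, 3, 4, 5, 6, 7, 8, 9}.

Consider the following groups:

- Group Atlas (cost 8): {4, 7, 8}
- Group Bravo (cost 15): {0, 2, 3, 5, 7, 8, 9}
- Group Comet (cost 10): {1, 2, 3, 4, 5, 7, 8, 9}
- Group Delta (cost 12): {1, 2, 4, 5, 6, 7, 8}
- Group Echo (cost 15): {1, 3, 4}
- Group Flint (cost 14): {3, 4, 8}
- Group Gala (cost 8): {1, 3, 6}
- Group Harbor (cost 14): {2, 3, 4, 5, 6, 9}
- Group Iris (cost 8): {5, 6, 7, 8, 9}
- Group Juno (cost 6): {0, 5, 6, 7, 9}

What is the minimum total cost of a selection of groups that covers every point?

Comet, Juno together cover every point (Comet ∪ Juno = {0, 1, 2, 3, 4, 5, 6, 7, 8, 9}); total cost 10 + 6 = 16.
No covering selection has total cost below 16.

16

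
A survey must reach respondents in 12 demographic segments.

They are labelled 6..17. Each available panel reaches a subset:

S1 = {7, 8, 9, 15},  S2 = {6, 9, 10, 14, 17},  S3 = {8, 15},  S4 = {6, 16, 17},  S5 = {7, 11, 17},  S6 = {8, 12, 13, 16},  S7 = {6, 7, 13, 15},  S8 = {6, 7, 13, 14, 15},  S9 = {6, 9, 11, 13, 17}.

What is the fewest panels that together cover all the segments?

4

S2 and S6 and S8 and S9 together: S2 ∪ S6 ∪ S8 ∪ S9 = {6, 7, 8, 9, 10, 11, 12, 13, 14, 15, 16, 17} — every segment is covered.
No 3 of the 9 panels cover everything (all 84 combinations miss at least one segment), so 4 is optimal.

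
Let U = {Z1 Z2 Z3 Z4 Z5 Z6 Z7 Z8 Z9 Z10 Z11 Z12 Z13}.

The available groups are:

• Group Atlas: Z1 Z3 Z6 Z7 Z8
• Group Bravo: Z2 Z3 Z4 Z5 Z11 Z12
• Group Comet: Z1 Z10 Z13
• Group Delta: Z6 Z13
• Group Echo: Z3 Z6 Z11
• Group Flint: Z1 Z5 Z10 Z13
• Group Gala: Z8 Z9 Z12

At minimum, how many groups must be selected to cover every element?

Atlas and Bravo and Flint and Gala together: Atlas ∪ Bravo ∪ Flint ∪ Gala = {Z1, Z2, Z3, Z4, Z5, Z6, Z7, Z8, Z9, Z10, Z11, Z12, Z13} — every element is covered.
No 3 of the 7 groups cover everything (all 35 combinations miss at least one element), so 4 is optimal.

4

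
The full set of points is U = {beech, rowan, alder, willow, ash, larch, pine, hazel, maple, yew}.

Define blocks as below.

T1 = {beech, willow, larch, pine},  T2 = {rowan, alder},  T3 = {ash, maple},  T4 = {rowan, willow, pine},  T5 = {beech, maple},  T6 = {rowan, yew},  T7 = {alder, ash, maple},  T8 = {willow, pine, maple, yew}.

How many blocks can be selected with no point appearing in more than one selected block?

3

T1, T3, T6 are pairwise disjoint (T1={beech,willow,larch,pine}; T3={ash,maple}; T6={rowan,yew}).
Every remaining block overlaps one of these, and no 4 of the listed blocks are pairwise disjoint, so 3 is the maximum.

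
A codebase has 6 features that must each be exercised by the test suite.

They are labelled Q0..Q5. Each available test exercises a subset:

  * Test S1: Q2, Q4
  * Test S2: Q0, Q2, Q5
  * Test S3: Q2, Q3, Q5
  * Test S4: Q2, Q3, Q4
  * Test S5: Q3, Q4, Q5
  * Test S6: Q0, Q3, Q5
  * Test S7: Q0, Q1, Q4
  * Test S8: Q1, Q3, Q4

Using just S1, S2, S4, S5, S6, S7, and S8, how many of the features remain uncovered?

0

Union of S1, S2, S4, S5, S6, S7, S8 = {Q0, Q1, Q2, Q3, Q4, Q5} — that's every feature, so 0 are uncovered.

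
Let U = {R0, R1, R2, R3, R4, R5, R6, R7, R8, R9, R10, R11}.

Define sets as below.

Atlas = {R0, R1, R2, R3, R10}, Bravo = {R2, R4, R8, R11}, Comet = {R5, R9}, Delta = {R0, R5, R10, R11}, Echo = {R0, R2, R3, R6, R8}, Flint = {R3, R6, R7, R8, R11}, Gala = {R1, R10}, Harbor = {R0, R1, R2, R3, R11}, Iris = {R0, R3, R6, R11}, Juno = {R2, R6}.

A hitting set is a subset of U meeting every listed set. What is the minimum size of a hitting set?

Take H = {R1, R5, R6, R11}. Each listed set contains at least one of these, so H is a hitting set of size 4.
No choice of 3 points meets every set, so 4 is the minimum.

4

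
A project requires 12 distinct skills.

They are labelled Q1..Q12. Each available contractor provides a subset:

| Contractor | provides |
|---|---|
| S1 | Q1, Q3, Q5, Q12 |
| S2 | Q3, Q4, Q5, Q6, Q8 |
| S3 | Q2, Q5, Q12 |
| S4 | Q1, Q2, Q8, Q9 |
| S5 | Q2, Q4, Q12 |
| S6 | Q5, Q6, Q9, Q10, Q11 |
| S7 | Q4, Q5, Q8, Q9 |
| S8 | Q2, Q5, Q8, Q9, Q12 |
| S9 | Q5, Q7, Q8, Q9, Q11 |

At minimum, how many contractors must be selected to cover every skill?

S1 and S5 and S6 and S9 together: S1 ∪ S5 ∪ S6 ∪ S9 = {Q1, Q2, Q3, Q4, Q5, Q6, Q7, Q8, Q9, Q10, Q11, Q12} — every skill is covered.
Only S9 contains Q7, so S9 is forced; the remaining 7 skills need at least 3 more contractors (each remaining contractor adds at most 3) — so at least 4 contractors are needed, and 4 is optimal.

4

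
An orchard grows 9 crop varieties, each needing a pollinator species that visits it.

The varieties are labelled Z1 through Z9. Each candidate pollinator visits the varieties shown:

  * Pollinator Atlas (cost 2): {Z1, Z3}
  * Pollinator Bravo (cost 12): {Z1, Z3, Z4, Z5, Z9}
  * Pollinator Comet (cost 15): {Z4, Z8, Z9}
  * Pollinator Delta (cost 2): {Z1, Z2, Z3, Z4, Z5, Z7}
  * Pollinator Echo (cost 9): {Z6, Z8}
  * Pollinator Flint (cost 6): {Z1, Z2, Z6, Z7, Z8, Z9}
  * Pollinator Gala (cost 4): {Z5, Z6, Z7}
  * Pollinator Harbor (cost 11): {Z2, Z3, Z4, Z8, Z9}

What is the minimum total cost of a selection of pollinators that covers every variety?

Delta, Flint together cover every variety (Delta ∪ Flint = {Z1, Z2, Z3, Z4, Z5, Z6, Z7, Z8, Z9}); total cost 2 + 6 = 8.
No covering selection has total cost below 8.

8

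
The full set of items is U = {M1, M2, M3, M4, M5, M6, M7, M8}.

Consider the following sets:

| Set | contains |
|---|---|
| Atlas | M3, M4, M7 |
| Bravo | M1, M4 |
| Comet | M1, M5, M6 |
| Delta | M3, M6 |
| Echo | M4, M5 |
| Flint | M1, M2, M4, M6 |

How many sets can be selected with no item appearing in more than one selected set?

Atlas, Comet are pairwise disjoint (Atlas={M3,M4,M7}; Comet={M1,M5,M6}).
Every remaining set overlaps one of these, and no 3 of the listed sets are pairwise disjoint, so 2 is the maximum.

2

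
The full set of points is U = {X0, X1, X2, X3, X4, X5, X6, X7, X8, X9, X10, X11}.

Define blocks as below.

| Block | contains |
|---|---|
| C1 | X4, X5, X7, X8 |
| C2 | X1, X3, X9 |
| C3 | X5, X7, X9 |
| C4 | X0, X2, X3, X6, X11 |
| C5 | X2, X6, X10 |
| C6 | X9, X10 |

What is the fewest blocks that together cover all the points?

C1, C2, C4, and C5 cover everything between them: the union {X0, X1, X2, X3, X4, X5, X6, X7, X8, X9, X10, X11} is all of U.
Only C2 contains X1, so C2 is forced; the remaining 9 points need at least 3 more blocks (each remaining block adds at most 4) — so at least 4 blocks are needed, and 4 is optimal.

4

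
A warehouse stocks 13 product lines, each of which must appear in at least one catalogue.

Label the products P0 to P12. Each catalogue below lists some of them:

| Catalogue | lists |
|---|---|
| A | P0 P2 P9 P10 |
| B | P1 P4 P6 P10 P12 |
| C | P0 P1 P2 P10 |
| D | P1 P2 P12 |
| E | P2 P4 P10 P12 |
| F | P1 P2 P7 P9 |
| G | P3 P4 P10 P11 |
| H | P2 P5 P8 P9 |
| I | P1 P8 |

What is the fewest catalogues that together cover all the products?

Take {A, B, F, G, H}. Their union is {P0, P1, P2, P3, P4, P5, P6, P7, P8, P9, P10, P11, P12}, which is all 13 products.
No 4 of the 9 catalogues cover everything (all 126 combinations miss at least one product), so 5 is optimal.

5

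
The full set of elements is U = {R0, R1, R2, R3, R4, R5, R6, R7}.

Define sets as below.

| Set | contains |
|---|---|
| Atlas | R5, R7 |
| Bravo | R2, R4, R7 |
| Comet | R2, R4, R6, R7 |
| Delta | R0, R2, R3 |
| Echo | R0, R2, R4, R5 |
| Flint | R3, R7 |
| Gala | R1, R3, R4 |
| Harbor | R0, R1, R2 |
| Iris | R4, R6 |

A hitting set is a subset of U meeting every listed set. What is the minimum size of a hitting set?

The 3 elements {R0, R4, R7} hit every set.
The sets Atlas, Delta, Iris are pairwise disjoint, so any hitting set needs a separate element for each — at least 3. Hence 3 is optimal.

3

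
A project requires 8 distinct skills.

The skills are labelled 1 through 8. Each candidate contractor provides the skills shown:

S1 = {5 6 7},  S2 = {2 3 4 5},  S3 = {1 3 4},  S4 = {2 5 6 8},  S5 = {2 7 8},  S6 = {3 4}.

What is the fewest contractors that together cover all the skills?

Take {S3, S4, S5}. Their union is {1, 2, 3, 4, 5, 6, 7, 8}, which is all 8 skills.
Only S3 contains 1, so S3 is forced; the remaining 5 skills need at least 2 more contractors (each remaining contractor adds at most 4) — so at least 3 contractors are needed, and 3 is optimal.

3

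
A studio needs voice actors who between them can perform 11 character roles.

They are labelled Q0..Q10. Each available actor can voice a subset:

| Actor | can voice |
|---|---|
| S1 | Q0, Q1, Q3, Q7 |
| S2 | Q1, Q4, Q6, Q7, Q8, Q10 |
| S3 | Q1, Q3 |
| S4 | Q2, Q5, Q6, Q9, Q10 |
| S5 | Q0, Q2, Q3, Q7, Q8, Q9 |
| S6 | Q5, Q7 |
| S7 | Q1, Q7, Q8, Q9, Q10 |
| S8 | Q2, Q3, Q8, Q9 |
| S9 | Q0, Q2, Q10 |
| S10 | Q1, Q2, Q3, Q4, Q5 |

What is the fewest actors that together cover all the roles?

3

Take {S4, S5, S10}. Their union is {Q0, Q1, Q2, Q3, Q4, Q5, Q6, Q7, Q8, Q9, Q10}, which is all 11 roles.
No 2 of the 10 actors cover everything (all 45 combinations miss at least one role), so 3 is optimal.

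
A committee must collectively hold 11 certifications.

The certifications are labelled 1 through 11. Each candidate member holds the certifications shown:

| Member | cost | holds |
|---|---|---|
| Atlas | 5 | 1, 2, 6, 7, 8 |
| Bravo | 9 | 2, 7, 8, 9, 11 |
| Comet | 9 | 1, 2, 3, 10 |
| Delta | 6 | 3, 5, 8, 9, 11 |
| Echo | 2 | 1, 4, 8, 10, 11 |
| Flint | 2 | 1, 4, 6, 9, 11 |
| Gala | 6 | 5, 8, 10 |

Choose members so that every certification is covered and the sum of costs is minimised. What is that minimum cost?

13

Atlas, Delta, Echo together cover every certification (Atlas ∪ Delta ∪ Echo = {1, 2, 3, 4, 5, 6, 7, 8, 9, 10, 11}); total cost 5 + 6 + 2 = 13.
The greedy pick Echo, Flint, Atlas, Delta costs 15; no covering selection beats 13.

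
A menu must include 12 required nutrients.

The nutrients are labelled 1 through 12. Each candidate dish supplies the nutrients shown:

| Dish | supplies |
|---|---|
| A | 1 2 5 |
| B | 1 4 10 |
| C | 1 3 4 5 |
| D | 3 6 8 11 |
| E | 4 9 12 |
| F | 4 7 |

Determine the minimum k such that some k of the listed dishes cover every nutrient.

5

A and B and D and E and F together: A ∪ B ∪ D ∪ E ∪ F = {1, 2, 3, 4, 5, 6, 7, 8, 9, 10, 11, 12} — every nutrient is covered.
No 4 of the 6 dishes cover everything (all 15 combinations miss at least one nutrient), so 5 is optimal.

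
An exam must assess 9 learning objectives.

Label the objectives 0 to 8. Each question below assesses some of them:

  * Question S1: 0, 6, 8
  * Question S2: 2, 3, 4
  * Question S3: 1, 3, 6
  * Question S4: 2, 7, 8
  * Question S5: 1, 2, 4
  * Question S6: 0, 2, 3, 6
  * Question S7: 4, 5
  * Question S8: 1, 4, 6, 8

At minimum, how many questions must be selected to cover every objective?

S3 and S4 and S6 and S7 together: S3 ∪ S4 ∪ S6 ∪ S7 = {0, 1, 2, 3, 4, 5, 6, 7, 8} — every objective is covered.
No 3 of the 8 questions cover everything (all 56 combinations miss at least one objective), so 4 is optimal.

4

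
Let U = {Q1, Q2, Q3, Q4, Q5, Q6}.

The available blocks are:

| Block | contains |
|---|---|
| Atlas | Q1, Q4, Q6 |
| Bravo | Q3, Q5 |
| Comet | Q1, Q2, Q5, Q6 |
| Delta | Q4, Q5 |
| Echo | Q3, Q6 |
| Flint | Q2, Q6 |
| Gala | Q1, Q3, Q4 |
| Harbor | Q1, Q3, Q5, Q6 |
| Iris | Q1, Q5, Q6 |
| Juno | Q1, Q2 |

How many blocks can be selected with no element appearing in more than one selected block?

3

Delta, Echo, Juno are pairwise disjoint (Delta={Q4,Q5}; Echo={Q3,Q6}; Juno={Q1,Q2}).
Every remaining block overlaps one of these, and no 4 of the listed blocks are pairwise disjoint, so 3 is the maximum.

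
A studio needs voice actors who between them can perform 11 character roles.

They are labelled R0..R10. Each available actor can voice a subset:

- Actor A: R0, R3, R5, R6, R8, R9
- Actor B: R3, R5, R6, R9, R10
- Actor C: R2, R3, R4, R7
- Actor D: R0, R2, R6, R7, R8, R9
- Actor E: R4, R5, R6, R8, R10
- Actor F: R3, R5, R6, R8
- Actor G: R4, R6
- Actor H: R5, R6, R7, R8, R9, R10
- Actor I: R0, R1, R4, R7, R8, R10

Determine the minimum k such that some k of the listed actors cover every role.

Take {A, D, I}. Their union is {R0, R1, R2, R3, R4, R5, R6, R7, R8, R9, R10}, which is all 11 roles.
Only I contains R1, so I is forced; the remaining 5 roles need at least 2 more actors (each remaining actor adds at most 4) — so at least 3 actors are needed, and 3 is optimal.

3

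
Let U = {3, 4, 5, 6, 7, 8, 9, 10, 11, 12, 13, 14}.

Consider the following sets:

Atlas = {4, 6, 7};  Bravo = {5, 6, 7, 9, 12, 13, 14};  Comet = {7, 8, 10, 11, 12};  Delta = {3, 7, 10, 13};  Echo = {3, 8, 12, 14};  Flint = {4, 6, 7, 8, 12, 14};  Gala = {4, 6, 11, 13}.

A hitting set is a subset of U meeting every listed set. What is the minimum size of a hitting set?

3

The 3 items {6, 8, 13} hit every set.
No choice of 2 items meets every set, so 3 is the minimum.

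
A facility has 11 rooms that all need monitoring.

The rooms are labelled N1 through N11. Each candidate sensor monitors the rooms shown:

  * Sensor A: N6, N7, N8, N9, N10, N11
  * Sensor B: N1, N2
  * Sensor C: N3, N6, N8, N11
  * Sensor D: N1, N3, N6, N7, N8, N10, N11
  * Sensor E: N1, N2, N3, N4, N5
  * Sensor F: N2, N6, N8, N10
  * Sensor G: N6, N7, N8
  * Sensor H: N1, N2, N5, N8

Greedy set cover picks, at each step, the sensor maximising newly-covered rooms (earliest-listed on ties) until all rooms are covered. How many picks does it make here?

3

Greedy: pick D (covers 7 new) → pick E (covers 3 new) → pick A (covers 1 new). Total picks: 3.
(The true minimum cover uses only 2 sensors, so greedy is not optimal here.)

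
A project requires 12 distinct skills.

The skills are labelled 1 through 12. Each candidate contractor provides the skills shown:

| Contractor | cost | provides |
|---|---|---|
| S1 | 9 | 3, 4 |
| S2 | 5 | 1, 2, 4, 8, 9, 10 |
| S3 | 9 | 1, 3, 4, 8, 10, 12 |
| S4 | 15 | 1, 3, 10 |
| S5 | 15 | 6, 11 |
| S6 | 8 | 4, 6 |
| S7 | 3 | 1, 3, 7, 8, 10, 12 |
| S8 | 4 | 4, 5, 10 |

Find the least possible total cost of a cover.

S2, S5, S7, S8 together cover every skill (S2 ∪ S5 ∪ S7 ∪ S8 = {1, 2, 3, 4, 5, 6, 7, 8, 9, 10, 11, 12}); total cost 5 + 15 + 3 + 4 = 27.
No covering selection has total cost below 27.

27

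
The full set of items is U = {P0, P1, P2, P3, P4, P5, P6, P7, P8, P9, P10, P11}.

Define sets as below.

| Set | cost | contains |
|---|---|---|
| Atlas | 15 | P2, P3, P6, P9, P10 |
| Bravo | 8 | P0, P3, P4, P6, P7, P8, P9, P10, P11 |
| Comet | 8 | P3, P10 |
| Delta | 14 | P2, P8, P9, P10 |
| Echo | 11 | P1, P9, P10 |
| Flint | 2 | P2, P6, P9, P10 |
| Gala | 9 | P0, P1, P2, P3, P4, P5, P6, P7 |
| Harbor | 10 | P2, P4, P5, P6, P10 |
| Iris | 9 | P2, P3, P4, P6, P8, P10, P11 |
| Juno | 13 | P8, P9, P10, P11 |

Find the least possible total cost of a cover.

Bravo, Gala together cover every item (Bravo ∪ Gala = {P0, P1, P2, P3, P4, P5, P6, P7, P8, P9, P10, P11}); total cost 8 + 9 = 17.
The greedy pick Flint, Bravo, Gala costs 19; no covering selection beats 17.

17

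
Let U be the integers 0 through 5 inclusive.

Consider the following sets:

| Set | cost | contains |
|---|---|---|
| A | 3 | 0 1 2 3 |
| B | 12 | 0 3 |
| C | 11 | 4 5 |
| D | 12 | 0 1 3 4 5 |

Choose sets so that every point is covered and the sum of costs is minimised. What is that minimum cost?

A, C together cover every point (A ∪ C = {0, 1, 2, 3, 4, 5}); total cost 3 + 11 = 14.
No covering selection has total cost below 14.

14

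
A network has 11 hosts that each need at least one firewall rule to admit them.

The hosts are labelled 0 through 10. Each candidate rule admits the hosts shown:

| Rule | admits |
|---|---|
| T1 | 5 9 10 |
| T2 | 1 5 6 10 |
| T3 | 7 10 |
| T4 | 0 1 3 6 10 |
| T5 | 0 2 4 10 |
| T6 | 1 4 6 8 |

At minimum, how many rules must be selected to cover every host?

Take {T1, T3, T4, T5, T6}. Their union is {0, 1, 2, 3, 4, 5, 6, 7, 8, 9, 10}, which is all 11 hosts.
No 4 of the 6 rules cover everything (all 15 combinations miss at least one host), so 5 is optimal.

5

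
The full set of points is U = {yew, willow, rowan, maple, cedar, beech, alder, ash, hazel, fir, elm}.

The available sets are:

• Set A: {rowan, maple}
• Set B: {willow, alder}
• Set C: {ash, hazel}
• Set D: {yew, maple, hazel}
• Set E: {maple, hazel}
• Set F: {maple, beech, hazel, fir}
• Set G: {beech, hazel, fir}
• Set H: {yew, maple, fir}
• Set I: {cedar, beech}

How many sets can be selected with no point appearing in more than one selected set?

4

A, B, C, I are pairwise disjoint (A={rowan,maple}; B={willow,alder}; C={ash,hazel}; I={cedar,beech}).
Every remaining set overlaps one of these, and no 5 of the listed sets are pairwise disjoint, so 4 is the maximum.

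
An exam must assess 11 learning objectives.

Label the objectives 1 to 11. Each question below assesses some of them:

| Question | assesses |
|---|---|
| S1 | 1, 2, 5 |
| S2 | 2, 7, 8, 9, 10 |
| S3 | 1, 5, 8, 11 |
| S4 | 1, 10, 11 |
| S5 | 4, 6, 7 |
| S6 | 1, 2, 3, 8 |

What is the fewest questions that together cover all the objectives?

S2 and S3 and S5 and S6 together: S2 ∪ S3 ∪ S5 ∪ S6 = {1, 2, 3, 4, 5, 6, 7, 8, 9, 10, 11} — every objective is covered.
Only S6 contains 3, so S6 is forced; the remaining 7 objectives need at least 3 more questions (each remaining question adds at most 3) — so at least 4 questions are needed, and 4 is optimal.

4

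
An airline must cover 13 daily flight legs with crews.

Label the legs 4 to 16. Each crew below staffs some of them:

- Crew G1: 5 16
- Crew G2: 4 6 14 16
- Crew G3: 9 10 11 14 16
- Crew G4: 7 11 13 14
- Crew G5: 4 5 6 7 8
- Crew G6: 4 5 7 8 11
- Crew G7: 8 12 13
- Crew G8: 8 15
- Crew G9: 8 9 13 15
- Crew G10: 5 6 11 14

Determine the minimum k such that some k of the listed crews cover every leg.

G3 and G5 and G7 and G9 together: G3 ∪ G5 ∪ G7 ∪ G9 = {4, 5, 6, 7, 8, 9, 10, 11, 12, 13, 14, 15, 16} — every leg is covered.
No 3 of the 10 crews cover everything (all 120 combinations miss at least one leg), so 4 is optimal.

4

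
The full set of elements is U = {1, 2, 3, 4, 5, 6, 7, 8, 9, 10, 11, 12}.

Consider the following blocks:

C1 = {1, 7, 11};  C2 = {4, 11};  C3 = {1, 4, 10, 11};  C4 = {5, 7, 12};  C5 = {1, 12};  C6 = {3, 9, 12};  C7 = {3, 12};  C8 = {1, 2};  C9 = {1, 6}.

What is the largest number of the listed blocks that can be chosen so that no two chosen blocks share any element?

C2, C6, C9 are pairwise disjoint (C2={4,11}; C6={3,9,12}; C9={1,6}).
Every remaining block overlaps one of these, and no 4 of the listed blocks are pairwise disjoint, so 3 is the maximum.

3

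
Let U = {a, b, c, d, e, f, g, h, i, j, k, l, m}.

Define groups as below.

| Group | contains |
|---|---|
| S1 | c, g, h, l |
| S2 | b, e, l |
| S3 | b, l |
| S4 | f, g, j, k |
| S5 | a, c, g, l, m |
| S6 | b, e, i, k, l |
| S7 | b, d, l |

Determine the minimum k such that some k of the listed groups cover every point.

Take {S1, S4, S5, S6, S7}. Their union is {a, b, c, d, e, f, g, h, i, j, k, l, m}, which is all 13 points.
No 4 of the 7 groups cover everything (all 35 combinations miss at least one point), so 5 is optimal.

5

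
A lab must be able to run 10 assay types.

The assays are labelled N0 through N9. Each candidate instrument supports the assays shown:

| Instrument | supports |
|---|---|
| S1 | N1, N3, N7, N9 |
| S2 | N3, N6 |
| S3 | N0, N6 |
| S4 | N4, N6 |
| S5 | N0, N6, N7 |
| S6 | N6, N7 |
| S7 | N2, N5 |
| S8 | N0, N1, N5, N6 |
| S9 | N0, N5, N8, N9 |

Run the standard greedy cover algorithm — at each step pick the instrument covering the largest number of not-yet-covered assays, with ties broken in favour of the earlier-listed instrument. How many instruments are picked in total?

Greedy: pick S1 (covers 4 new) → pick S8 (covers 3 new) → pick S4 (covers 1 new) → pick S7 (covers 1 new) → pick S9 (covers 1 new). Total picks: 5.
(The true minimum cover uses only 4 instruments, so greedy is not optimal here.)

5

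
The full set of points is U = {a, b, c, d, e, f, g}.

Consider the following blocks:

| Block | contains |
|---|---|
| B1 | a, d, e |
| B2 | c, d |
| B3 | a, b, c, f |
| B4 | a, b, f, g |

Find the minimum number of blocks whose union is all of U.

3

B1 and B2 and B4 together: B1 ∪ B2 ∪ B4 = {a, b, c, d, e, f, g} — every point is covered.
Only B1 contains e, so B1 is forced; the remaining 4 points need at least 2 more blocks (each remaining block adds at most 3) — so at least 3 blocks are needed, and 3 is optimal.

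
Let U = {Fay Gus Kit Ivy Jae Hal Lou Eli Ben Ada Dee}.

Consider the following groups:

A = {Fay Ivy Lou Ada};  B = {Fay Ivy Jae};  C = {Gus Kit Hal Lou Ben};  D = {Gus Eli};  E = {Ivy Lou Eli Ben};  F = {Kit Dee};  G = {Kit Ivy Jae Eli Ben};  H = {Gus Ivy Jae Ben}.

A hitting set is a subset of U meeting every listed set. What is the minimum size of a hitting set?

3

Take T = {Gus, Ivy, Dee}. Each listed group contains at least one of these, so T is a hitting set of size 3.
The groups A, D, F are pairwise disjoint, so any hitting set needs a separate element for each — at least 3. Hence 3 is optimal.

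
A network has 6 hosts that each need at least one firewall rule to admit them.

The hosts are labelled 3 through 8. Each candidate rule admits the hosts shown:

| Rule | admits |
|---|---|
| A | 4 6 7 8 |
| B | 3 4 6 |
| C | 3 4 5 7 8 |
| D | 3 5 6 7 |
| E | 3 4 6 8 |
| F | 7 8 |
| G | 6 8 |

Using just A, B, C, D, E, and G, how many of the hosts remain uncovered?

Union of A, B, C, D, E, G = {3, 4, 5, 6, 7, 8} — that's every host, so 0 are uncovered.

0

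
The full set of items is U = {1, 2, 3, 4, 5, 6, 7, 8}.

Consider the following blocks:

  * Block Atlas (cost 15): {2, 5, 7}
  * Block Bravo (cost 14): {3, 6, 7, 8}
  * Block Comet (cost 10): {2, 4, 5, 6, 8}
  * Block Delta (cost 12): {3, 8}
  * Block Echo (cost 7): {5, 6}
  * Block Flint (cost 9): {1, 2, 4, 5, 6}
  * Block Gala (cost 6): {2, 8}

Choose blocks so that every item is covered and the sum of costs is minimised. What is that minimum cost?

Bravo, Flint together cover every item (Bravo ∪ Flint = {1, 2, 3, 4, 5, 6, 7, 8}); total cost 14 + 9 = 23.
No covering selection has total cost below 23.

23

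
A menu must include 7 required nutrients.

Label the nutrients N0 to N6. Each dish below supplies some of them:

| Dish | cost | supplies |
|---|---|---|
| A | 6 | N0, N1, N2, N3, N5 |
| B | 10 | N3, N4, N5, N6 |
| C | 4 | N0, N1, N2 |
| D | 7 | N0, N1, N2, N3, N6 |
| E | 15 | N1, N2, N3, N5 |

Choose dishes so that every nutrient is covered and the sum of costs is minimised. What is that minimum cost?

14

B, C together cover every nutrient (B ∪ C = {N0, N1, N2, N3, N4, N5, N6}); total cost 10 + 4 = 14.
The greedy pick A, B costs 16; no covering selection beats 14.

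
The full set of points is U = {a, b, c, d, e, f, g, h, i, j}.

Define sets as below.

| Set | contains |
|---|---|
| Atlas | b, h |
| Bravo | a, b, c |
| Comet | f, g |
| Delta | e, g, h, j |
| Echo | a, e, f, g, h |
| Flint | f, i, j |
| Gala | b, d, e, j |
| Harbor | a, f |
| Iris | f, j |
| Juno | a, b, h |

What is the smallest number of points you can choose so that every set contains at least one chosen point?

3

T = {b, e, f} meets every set (each contains at least one member of T), and |T| = 3.
No choice of 2 points meets every set, so 3 is the minimum.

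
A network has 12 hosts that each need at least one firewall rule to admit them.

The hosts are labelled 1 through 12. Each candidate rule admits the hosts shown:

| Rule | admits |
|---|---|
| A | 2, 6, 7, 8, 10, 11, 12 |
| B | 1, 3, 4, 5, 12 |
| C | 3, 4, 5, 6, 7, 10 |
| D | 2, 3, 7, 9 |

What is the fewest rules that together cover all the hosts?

Take {A, B, D}. Their union is {1, 2, 3, 4, 5, 6, 7, 8, 9, 10, 11, 12}, which is all 12 hosts.
Only B contains 1, so B is forced; the remaining 7 hosts need at least 2 more rules (each remaining rule adds at most 6) — so at least 3 rules are needed, and 3 is optimal.

3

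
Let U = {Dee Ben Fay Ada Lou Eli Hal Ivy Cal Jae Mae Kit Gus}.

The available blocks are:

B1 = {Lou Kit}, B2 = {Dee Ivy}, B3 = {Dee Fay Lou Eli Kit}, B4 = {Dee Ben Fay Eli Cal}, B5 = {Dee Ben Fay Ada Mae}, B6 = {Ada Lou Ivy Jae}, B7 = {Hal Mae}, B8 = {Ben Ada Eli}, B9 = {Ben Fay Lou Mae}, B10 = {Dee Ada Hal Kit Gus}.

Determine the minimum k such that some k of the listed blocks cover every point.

4

Take {B4, B6, B9, B10}. Their union is {Dee, Ben, Fay, Ada, Lou, Eli, Hal, Ivy, Cal, Jae, Mae, Kit, Gus}, which is all 13 points.
No 3 of the 10 blocks cover everything (all 120 combinations miss at least one point), so 4 is optimal.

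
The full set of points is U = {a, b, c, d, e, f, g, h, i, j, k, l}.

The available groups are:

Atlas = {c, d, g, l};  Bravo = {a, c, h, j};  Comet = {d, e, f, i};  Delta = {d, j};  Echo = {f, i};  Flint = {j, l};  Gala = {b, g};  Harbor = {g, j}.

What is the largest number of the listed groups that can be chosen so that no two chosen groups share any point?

3

Bravo, Comet, Gala are pairwise disjoint (Bravo={a,c,h,j}; Comet={d,e,f,i}; Gala={b,g}).
Every remaining group overlaps one of these, and no 4 of the listed groups are pairwise disjoint, so 3 is the maximum.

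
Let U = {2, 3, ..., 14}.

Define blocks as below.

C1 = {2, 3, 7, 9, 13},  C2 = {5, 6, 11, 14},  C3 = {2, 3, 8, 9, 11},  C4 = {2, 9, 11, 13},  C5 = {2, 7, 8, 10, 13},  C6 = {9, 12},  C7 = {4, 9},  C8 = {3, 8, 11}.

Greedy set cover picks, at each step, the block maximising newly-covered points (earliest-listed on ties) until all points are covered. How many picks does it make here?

Greedy: pick C1 (covers 5 new) → pick C2 (covers 4 new) → pick C5 (covers 2 new) → pick C6 (covers 1 new) → pick C7 (covers 1 new). Total picks: 5.

5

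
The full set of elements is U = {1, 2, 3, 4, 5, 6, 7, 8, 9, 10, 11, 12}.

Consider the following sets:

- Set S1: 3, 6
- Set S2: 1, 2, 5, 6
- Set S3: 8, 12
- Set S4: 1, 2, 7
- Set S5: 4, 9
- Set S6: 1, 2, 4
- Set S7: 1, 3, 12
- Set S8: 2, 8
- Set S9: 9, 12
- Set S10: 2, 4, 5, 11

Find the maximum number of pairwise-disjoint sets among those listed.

4

S1, S3, S4, S5 are pairwise disjoint (S1={3,6}; S3={8,12}; S4={1,2,7}; S5={4,9}).
Every remaining set overlaps one of these, and no 5 of the listed sets are pairwise disjoint, so 4 is the maximum.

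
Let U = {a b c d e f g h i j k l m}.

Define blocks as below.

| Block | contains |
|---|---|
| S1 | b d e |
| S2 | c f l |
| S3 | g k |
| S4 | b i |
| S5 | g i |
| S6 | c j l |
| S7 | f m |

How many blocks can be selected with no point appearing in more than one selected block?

S1, S5, S6, S7 are pairwise disjoint (S1={b,d,e}; S5={g,i}; S6={c,j,l}; S7={f,m}).
Every remaining block overlaps one of these, and no 5 of the listed blocks are pairwise disjoint, so 4 is the maximum.

4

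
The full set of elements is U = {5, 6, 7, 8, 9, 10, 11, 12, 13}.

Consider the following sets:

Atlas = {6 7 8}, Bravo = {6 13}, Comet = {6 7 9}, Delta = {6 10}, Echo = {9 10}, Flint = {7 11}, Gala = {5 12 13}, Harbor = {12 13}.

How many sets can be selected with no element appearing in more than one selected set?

3

Echo, Flint, Harbor are pairwise disjoint (Echo={9,10}; Flint={7,11}; Harbor={12,13}).
Every remaining set overlaps one of these, and no 4 of the listed sets are pairwise disjoint, so 3 is the maximum.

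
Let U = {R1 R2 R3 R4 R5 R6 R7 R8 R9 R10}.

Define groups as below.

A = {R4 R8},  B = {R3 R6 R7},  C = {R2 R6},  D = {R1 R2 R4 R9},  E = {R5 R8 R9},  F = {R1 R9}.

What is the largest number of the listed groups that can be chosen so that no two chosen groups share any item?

3

A, C, F are pairwise disjoint (A={R4,R8}; C={R2,R6}; F={R1,R9}).
Every remaining group overlaps one of these, and no 4 of the listed groups are pairwise disjoint, so 3 is the maximum.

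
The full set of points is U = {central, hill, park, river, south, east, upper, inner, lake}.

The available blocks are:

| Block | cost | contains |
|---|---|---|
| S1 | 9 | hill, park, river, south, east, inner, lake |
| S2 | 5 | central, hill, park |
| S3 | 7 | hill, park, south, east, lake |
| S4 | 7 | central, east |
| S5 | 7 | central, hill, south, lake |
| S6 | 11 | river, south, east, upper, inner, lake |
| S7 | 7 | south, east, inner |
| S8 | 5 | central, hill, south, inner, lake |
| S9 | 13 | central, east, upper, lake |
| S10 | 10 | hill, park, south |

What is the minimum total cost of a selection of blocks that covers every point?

16

S2, S6 together cover every point (S2 ∪ S6 = {central, hill, park, river, south, east, upper, inner, lake}); total cost 5 + 11 = 16.
The greedy pick S8, S1, S6 costs 25; no covering selection beats 16.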